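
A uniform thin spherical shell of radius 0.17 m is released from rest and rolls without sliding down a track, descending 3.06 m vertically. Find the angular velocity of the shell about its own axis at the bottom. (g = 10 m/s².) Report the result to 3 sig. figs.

The moment of inertia is (2/3)MR², giving k ≡ I/(MR²) = 2/3.
The rolling condition ω = v/R makes the rotational term ½I(v/R)² = ½kMv², so KE_total = ½(1+k)Mv² = (5/6)Mv².
Energy conservation Mgh = ½(1+k)Mv² gives v = √(2gh/(1+k)) = √(2 × 10 × 3.06 / 1.667) = 6.06 m/s.
The angular speed follows from ω = v/R = 6.06/0.17 ≈ 35.6 rad/s.

ω ≈ 35.6 rad/s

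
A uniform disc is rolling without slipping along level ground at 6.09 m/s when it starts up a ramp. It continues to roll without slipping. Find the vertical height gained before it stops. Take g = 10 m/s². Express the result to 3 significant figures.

For this body I = (1/2)MR², i.e. k = I/(MR²) = 0.5.
Rolling without slipping gives ω = v/R, so the total kinetic energy is ½Mv² + ½Iω² = ½(1+k)Mv² = (3/4)Mv².
At the top the kinetic energy is zero, so (3/4)Mv₀² = Mgh.
Thus h = (1+k)v₀²/(2g) = 1.5 × 6.09² / (2 × 10) ≈ 2.78 m.

h ≈ 2.78 m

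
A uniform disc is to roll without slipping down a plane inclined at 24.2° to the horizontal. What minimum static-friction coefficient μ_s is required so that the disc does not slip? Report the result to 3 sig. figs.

μ_min ≈ 0.150

Here I = (1/2)MR², so the shape factor k = I/(MR²) = 0.5.
Newton's second law down the slope: Mg sinθ − f = Ma. The torque equation fR = Iα (with α = a/R) gives f = kMa.
These give a = g sinθ/(1+k) and the required friction f = kMg sinθ/(1+k).
With N = Mg cosθ, the no-slip condition f ≤ μN gives μ_min = f/N = k tanθ/(1+k).
μ_min = 0.5 × tan24.2° / 1.5 ≈ 0.150.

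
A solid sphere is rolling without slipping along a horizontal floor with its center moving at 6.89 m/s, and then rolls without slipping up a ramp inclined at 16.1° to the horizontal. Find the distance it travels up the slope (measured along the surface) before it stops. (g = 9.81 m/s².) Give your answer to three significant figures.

d ≈ 12.2 m

The moment of inertia is (2/5)MR², giving k ≡ I/(MR²) = 0.4.
Pure rolling means v = ωR; then KE = ½Mv² + ½I(v/R)² = ½(1+k)Mv² = (7/10)Mv².
Setting this equal to Mgh gives the vertical rise h = (1+k)v₀²/(2g) = 1.4×6.89²/(2×9.81) = 3.387 m.
Along the incline, d = h/sinθ = 3.387/sin16.1° ≈ 12.2 m.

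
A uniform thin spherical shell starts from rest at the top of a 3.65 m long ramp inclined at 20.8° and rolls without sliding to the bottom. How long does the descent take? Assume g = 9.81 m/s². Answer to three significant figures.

Here I = (2/3)MR², so the shape factor k = I/(MR²) = 2/3.
Along the incline Mg sinθ − f = Ma, and torque about the center fR = Iα = kMR²(a/R) gives f = kMa.
Hence a = g sinθ/(1+k) = 9.81×sin20.8°/1.667 = 2.09 m/s².
Starting from rest, L = ½at², so t = √(2L/a) = √(2×3.65/2.09) ≈ 1.87 s.

t ≈ 1.87 s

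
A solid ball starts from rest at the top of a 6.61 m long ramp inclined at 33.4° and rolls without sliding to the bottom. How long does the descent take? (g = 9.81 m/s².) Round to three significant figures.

With I = (2/5)MR², the ratio k = I/(MR²) is 0.4.
Newton's second law down the slope: Mg sinθ − f = Ma. The torque equation fR = Iα (with α = a/R) gives f = kMa.
Hence a = g sinθ/(1+k) = 9.81×sin33.4°/1.4 = 3.857 m/s².
With constant a from rest, t = √(2L/a) = √(2·6.61/3.857) ≈ 1.85 s.

t ≈ 1.85 s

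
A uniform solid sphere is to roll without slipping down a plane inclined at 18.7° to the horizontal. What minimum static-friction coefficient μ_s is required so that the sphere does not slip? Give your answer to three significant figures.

μ_min ≈ 0.0967

With I = (2/5)MR², the ratio k = I/(MR²) is 0.4.
Along the incline Mg sinθ − f = Ma, and torque about the center fR = Iα = kMR²(a/R) gives f = kMa.
These give a = g sinθ/(1+k) and the required friction f = kMg sinθ/(1+k).
The normal force is N = Mg cosθ, so μ_min = f/N = k tanθ/(1+k).
μ_min = 0.4 × tan18.7° / 1.4 ≈ 0.0967.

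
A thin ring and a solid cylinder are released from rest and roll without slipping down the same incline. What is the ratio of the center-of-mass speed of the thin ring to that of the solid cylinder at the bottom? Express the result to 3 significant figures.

Each satisfies Mgh = ½(1+k)Mv² with k = I/(MR²), so v ∝ 1/√(1+k).
For the thin ring k = 1; for the solid cylinder k = 0.5.
v₁/v₂ = √((1+k₂)/(1+k₁)) = √(1.5/2) ≈ 0.866.

v_ratio ≈ 0.866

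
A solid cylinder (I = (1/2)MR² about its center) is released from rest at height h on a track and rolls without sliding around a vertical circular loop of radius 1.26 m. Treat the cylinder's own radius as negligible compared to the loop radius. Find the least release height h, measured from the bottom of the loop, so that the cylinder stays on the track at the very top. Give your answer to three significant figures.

h_min ≈ 3.47 m

Here I = (1/2)MR², so the shape factor k = I/(MR²) = 0.5.
At the top, contact is just lost when gravity alone supplies the centripetal force: Mg = Mv_top²/r, i.e. v_top² = gr.
With ω = v/R, the kinetic energy at speed v is ½(1+k)Mv² = (3/4)Mv².
Energy conservation from release (height h) to the top (height 2r): Mgh = Mg(2r) + (3/4)M·gr.
Thus h_min = 2r + (1+k)r/2 = r(2 + 1.5/2) = 1.26 × 2.75 ≈ 3.47 m.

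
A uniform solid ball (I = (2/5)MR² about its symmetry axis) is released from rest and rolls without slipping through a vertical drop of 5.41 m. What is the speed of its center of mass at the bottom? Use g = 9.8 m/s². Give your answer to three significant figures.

v ≈ 8.70 m/s

Here I = (2/5)MR², so the shape factor k = I/(MR²) = 0.4.
Pure rolling means v = ωR; then KE = ½Mv² + ½I(v/R)² = ½(1+k)Mv² = (7/10)Mv².
Energy conservation: Mgh = (7/10)Mv², so v = √(2gh/(1+k)) = √(2 × 9.8 × 5.41 / 1.4) ≈ 8.70 m/s.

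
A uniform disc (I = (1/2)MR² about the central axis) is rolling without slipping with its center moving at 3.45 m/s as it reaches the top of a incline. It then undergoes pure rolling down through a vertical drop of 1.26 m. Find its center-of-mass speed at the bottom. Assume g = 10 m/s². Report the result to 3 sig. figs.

v ≈ 5.36 m/s

The moment of inertia is (1/2)MR², giving k ≡ I/(MR²) = 0.5.
The rolling condition ω = v/R makes the rotational term ½I(v/R)² = ½kMv², so KE_total = ½(1+k)Mv² = (3/4)Mv².
Conserving energy between top and bottom: (3/4)Mv² = (3/4)Mv₀² + Mgh, hence v² = v₀² + 2gh/(1+k).
v = √(3.45² + 2×10×1.26/1.5) = √28.7 ≈ 5.36 m/s.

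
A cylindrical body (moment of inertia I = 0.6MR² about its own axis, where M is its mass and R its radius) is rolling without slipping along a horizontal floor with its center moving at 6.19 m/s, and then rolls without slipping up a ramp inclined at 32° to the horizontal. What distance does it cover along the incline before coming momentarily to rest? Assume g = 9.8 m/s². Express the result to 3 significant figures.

Here I = 0.6MR², so the shape factor k = I/(MR²) = 0.6.
Since it rolls without slipping, ω = v/R and KE = ½Mv² + ½Iω² = ½(1+k)Mv² = (4/5)Mv².
Setting this equal to Mgh gives the vertical rise h = (1+k)v₀²/(2g) = 1.6×6.19²/(2×9.8) = 3.128 m.
Along the incline, d = h/sinθ = 3.128/sin32° ≈ 5.90 m.

d ≈ 5.90 m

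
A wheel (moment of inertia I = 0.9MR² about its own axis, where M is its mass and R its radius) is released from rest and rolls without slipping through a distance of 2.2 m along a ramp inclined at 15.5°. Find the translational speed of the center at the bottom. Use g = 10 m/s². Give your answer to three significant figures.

Here I = 0.9MR², so the shape factor k = I/(MR²) = 0.9.
Pure rolling means v = ωR; then KE = ½Mv² + ½I(v/R)² = ½(1+k)Mv² = (19/20)Mv².
The vertical drop is h = L sinθ = 2.2 × sin15.5° = 0.5879 m.
Energy conservation: Mgh = (19/20)Mv², so v = √(2gh/(1+k)) = √(2 × 10 × 0.5879 / 1.9) ≈ 2.49 m/s.

v ≈ 2.49 m/s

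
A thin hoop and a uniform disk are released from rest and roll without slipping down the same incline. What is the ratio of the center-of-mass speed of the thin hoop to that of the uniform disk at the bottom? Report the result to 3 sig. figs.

v_ratio ≈ 0.866

Each satisfies Mgh = ½(1+k)Mv² with k = I/(MR²), so v ∝ 1/√(1+k).
For the thin hoop k = 1; for the uniform disk k = 0.5.
v₁/v₂ = √((1+k₂)/(1+k₁)) = √(1.5/2) ≈ 0.866.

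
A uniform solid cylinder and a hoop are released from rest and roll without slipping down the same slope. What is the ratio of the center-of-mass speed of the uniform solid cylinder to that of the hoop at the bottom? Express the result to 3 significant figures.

v_ratio ≈ 1.15

Each satisfies Mgh = ½(1+k)Mv² with k = I/(MR²), so v ∝ 1/√(1+k).
For the uniform solid cylinder k = 0.5; for the hoop k = 1.
v₁/v₂ = √((1+k₂)/(1+k₁)) = √(2/1.5) ≈ 1.15.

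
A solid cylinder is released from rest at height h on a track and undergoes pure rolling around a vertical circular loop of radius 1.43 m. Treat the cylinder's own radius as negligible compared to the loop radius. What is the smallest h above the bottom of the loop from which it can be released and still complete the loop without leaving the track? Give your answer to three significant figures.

h_min ≈ 3.93 m

With I = (1/2)MR², the ratio k = I/(MR²) is 0.5.
At the top of the loop, the minimum-contact condition is Mg = Mv_top²/r, so v_top² = gr.
With ω = v/R, the kinetic energy at speed v is ½(1+k)Mv² = (3/4)Mv².
Energy conservation from release (height h) to the top (height 2r): Mgh = Mg(2r) + (3/4)M·gr.
Thus h_min = 2r + (1+k)r/2 = r(2 + 1.5/2) = 1.43 × 2.75 ≈ 3.93 m.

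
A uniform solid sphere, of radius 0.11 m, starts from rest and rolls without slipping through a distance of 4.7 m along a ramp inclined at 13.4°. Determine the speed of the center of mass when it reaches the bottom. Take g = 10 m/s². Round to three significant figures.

v ≈ 3.94 m/s

Here I = (2/5)MR², so the shape factor k = I/(MR²) = 0.4.
The rolling condition ω = v/R makes the rotational term ½I(v/R)² = ½kMv², so KE_total = ½(1+k)Mv² = (7/10)Mv².
The vertical drop is h = L sinθ = 4.7 × sin13.4° = 1.089 m.
Setting Mgh = (7/10)Mv² gives v = √(2gh/(1+k)) = √(2·10·1.089/1.4) ≈ 3.94 m/s.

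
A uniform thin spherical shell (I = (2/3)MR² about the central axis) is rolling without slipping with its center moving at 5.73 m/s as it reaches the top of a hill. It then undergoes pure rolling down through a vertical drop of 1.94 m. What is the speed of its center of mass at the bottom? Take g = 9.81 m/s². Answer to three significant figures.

For this body I = (2/3)MR², i.e. k = I/(MR²) = 2/3.
Since it rolls without slipping, ω = v/R and KE = ½Mv² + ½Iω² = ½(1+k)Mv² = (5/6)Mv².
Conserving energy between top and bottom: (5/6)Mv² = (5/6)Mv₀² + Mgh, hence v² = v₀² + 2gh/(1+k).
v = √(5.73² + 2×9.81×1.94/1.667) = √55.67 ≈ 7.46 m/s.

v ≈ 7.46 m/s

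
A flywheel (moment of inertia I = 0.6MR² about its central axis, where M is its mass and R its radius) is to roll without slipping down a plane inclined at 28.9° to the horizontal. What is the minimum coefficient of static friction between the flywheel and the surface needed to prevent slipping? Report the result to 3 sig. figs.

μ_min ≈ 0.207

Here I = 0.6MR², so the shape factor k = I/(MR²) = 0.6.
Along the incline Mg sinθ − f = Ma, and torque about the center fR = Iα = kMR²(a/R) gives f = kMa.
These give a = g sinθ/(1+k) and the required friction f = kMg sinθ/(1+k).
The normal force is N = Mg cosθ, so μ_min = f/N = k tanθ/(1+k).
μ_min = 0.6 × tan28.9° / 1.6 ≈ 0.207.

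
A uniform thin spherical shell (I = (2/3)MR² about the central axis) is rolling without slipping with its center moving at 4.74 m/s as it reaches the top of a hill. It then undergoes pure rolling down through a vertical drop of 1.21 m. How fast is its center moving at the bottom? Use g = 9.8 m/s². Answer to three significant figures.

v ≈ 6.06 m/s

Here I = (2/3)MR², so the shape factor k = I/(MR²) = 2/3.
Pure rolling means v = ωR; then KE = ½Mv² + ½I(v/R)² = ½(1+k)Mv² = (5/6)Mv².
Energy conservation: (5/6)Mv₀² + Mgh = (5/6)Mv², so v² = v₀² + 2gh/(1+k).
v = √(4.74² + 2×9.8×1.21/1.667) = √36.7 ≈ 6.06 m/s.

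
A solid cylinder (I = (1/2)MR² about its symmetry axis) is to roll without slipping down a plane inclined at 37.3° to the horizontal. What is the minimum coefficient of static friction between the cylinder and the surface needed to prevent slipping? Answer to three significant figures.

The moment of inertia is (1/2)MR², giving k ≡ I/(MR²) = 0.5.
Newton's second law down the slope: Mg sinθ − f = Ma. The torque equation fR = Iα (with α = a/R) gives f = kMa.
These give a = g sinθ/(1+k) and the required friction f = kMg sinθ/(1+k).
With N = Mg cosθ, the no-slip condition f ≤ μN gives μ_min = f/N = k tanθ/(1+k).
μ_min = 0.5 × tan37.3° / 1.5 ≈ 0.254.

μ_min ≈ 0.254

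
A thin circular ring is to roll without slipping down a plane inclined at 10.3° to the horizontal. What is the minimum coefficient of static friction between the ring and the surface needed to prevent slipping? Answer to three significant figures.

μ_min ≈ 0.0909

Here I = MR², so the shape factor k = I/(MR²) = 1.
Translational: Mg sinθ − f = Ma. Rotational about the CM: fR = Iα = kMRa, so f = kMa.
These give a = g sinθ/(1+k) and the required friction f = kMg sinθ/(1+k).
The normal force is N = Mg cosθ, so μ_min = f/N = k tanθ/(1+k).
μ_min = 1 × tan10.3° / 2 ≈ 0.0909.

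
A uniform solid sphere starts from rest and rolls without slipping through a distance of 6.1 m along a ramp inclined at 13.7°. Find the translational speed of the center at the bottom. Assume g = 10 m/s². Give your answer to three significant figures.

v ≈ 4.54 m/s

The moment of inertia is (2/5)MR², giving k ≡ I/(MR²) = 0.4.
The rolling condition ω = v/R makes the rotational term ½I(v/R)² = ½kMv², so KE_total = ½(1+k)Mv² = (7/10)Mv².
The vertical drop is h = L sinθ = 6.1 × sin13.7° = 1.445 m.
Setting Mgh = (7/10)Mv² gives v = √(2gh/(1+k)) = √(2·10·1.445/1.4) ≈ 4.54 m/s.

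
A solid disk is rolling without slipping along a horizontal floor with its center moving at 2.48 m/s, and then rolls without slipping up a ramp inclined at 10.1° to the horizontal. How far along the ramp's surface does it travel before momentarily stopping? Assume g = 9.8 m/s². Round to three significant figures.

d ≈ 2.68 m

The moment of inertia is (1/2)MR², giving k ≡ I/(MR²) = 0.5.
The rolling condition ω = v/R makes the rotational term ½I(v/R)² = ½kMv², so KE_total = ½(1+k)Mv² = (3/4)Mv².
Setting this equal to Mgh gives the vertical rise h = (1+k)v₀²/(2g) = 1.5×2.48²/(2×9.8) = 0.4707 m.
Along the incline, d = h/sinθ = 0.4707/sin10.1° ≈ 2.68 m.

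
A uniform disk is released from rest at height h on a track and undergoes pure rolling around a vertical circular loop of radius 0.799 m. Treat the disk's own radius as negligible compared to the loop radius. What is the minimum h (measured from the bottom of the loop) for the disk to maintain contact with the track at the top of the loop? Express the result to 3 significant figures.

h_min ≈ 2.20 m

With I = (1/2)MR², the ratio k = I/(MR²) is 0.5.
At the top, contact is just lost when gravity alone supplies the centripetal force: Mg = Mv_top²/r, i.e. v_top² = gr.
With ω = v/R, the kinetic energy at speed v is ½(1+k)Mv² = (3/4)Mv².
Energy conservation from release (height h) to the top (height 2r): Mgh = Mg(2r) + (3/4)M·gr.
Thus h_min = 2r + (1+k)r/2 = r(2 + 1.5/2) = 0.799 × 2.75 ≈ 2.20 m.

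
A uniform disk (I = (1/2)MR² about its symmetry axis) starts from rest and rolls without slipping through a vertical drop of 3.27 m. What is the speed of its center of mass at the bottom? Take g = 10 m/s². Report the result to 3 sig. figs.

With I = (1/2)MR², the ratio k = I/(MR²) is 0.5.
Since it rolls without slipping, ω = v/R and KE = ½Mv² + ½Iω² = ½(1+k)Mv² = (3/4)Mv².
Energy conservation: Mgh = (3/4)Mv², so v = √(2gh/(1+k)) = √(2 × 10 × 3.27 / 1.5) ≈ 6.60 m/s.

v ≈ 6.60 m/s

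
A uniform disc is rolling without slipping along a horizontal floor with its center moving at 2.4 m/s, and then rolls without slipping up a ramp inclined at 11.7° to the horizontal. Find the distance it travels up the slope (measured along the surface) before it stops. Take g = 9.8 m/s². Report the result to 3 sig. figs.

The moment of inertia is (1/2)MR², giving k ≡ I/(MR²) = 0.5.
Since it rolls without slipping, ω = v/R and KE = ½Mv² + ½Iω² = ½(1+k)Mv² = (3/4)Mv².
Setting this equal to Mgh gives the vertical rise h = (1+k)v₀²/(2g) = 1.5×2.4²/(2×9.8) = 0.4408 m.
The distance along the slope is d = h/sinθ = 0.4408/sin11.7° ≈ 2.17 m.

d ≈ 2.17 m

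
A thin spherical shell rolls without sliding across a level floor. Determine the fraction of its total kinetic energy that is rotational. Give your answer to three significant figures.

For this body I = (2/3)MR², i.e. k = I/(MR²) = 2/3.
Since ω = v/R, the translational part is ½Mv² and the rotational part is ½I(v/R)² = ½kMv²; the total is ½(1+k)Mv².
The rotational fraction is therefore k/(1+k) = (2/3)/1.667 ≈ 0.400.

fraction ≈ 0.400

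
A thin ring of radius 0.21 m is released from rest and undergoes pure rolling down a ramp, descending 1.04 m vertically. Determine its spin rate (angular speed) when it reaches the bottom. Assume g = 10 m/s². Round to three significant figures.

ω ≈ 15.4 rad/s

Here I = MR², so the shape factor k = I/(MR²) = 1.
The rolling condition ω = v/R makes the rotational term ½I(v/R)² = ½kMv², so KE_total = ½(1+k)Mv² = Mv².
Energy conservation Mgh = ½(1+k)Mv² gives v = √(2gh/(1+k)) = √(2 × 10 × 1.04 / 2) = 3.225 m/s.
Then ω = v/R = 3.225 / 0.21 ≈ 15.4 rad/s.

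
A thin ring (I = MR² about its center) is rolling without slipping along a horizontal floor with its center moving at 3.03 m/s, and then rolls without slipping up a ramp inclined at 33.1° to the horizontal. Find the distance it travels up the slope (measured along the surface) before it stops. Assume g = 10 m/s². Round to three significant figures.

d ≈ 1.68 m

With I = MR², the ratio k = I/(MR²) is 1.
Pure rolling means v = ωR; then KE = ½Mv² + ½I(v/R)² = ½(1+k)Mv² = Mv².
Setting this equal to Mgh gives the vertical rise h = (1+k)v₀²/(2g) = 2×3.03²/(2×10) = 0.9181 m.
The distance along the slope is d = h/sinθ = 0.9181/sin33.1° ≈ 1.68 m.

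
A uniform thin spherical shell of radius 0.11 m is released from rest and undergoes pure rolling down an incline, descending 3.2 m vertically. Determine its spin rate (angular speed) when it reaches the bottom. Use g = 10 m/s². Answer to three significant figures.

With I = (2/3)MR², the ratio k = I/(MR²) is 2/3.
Pure rolling means v = ωR; then KE = ½Mv² + ½I(v/R)² = ½(1+k)Mv² = (5/6)Mv².
Energy conservation Mgh = ½(1+k)Mv² gives v = √(2gh/(1+k)) = √(2 × 10 × 3.2 / 1.667) = 6.197 m/s.
The angular speed follows from ω = v/R = 6.197/0.11 ≈ 56.3 rad/s.

ω ≈ 56.3 rad/s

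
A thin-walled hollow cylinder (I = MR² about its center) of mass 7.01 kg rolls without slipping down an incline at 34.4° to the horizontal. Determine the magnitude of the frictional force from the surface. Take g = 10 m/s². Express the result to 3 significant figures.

Here I = MR², so the shape factor k = I/(MR²) = 1.
Translational: Mg sinθ − f = Ma. Rotational about the CM: fR = Iα = kMRa, so f = kMa.
Combining, a = g sinθ/(1+k) and f = kMa = kMg sinθ/(1+k).
f = 1 × 7.01 × 10 × sin34.4° / 2 ≈ 19.8 N.

f ≈ 19.8 N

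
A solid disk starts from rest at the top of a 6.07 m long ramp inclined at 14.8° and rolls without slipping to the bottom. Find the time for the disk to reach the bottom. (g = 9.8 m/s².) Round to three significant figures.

Here I = (1/2)MR², so the shape factor k = I/(MR²) = 0.5.
Translational: Mg sinθ − f = Ma. Rotational about the CM: fR = Iα = kMRa, so f = kMa.
Hence a = g sinθ/(1+k) = 9.8×sin14.8°/1.5 = 1.669 m/s².
Starting from rest, L = ½at², so t = √(2L/a) = √(2×6.07/1.669) ≈ 2.70 s.

t ≈ 2.70 s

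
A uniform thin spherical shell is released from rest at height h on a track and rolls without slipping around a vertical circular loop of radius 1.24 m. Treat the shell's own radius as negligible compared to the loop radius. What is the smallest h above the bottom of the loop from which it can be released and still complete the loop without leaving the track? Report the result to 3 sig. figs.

The moment of inertia is (2/3)MR², giving k ≡ I/(MR²) = 2/3.
At the top, contact is just lost when gravity alone supplies the centripetal force: Mg = Mv_top²/r, i.e. v_top² = gr.
With ω = v/R, the kinetic energy at speed v is ½(1+k)Mv² = (5/6)Mv².
Energy conservation from release (height h) to the top (height 2r): Mgh = Mg(2r) + (5/6)M·gr.
Thus h_min = 2r + (1+k)r/2 = r(2 + 1.667/2) = 1.24 × 2.833 ≈ 3.51 m.

h_min ≈ 3.51 m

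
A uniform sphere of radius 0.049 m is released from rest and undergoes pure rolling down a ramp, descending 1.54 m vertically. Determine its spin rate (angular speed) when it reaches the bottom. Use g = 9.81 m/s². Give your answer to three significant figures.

Here I = (2/5)MR², so the shape factor k = I/(MR²) = 0.4.
Pure rolling means v = ωR; then KE = ½Mv² + ½I(v/R)² = ½(1+k)Mv² = (7/10)Mv².
Energy conservation Mgh = ½(1+k)Mv² gives v = √(2gh/(1+k)) = √(2 × 9.81 × 1.54 / 1.4) = 4.646 m/s.
The angular speed follows from ω = v/R = 4.646/0.049 ≈ 94.8 rad/s.

ω ≈ 94.8 rad/s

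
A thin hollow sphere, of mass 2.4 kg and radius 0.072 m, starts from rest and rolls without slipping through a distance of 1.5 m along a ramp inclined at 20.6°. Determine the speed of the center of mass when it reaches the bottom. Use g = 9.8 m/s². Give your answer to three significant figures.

v ≈ 2.49 m/s

Here I = (2/3)MR², so the shape factor k = I/(MR²) = 2/3.
The rolling condition ω = v/R makes the rotational term ½I(v/R)² = ½kMv², so KE_total = ½(1+k)Mv² = (5/6)Mv².
The vertical drop is h = L sinθ = 1.5 × sin20.6° = 0.5278 m.
Energy conservation: Mgh = (5/6)Mv², so v = √(2gh/(1+k)) = √(2 × 9.8 × 0.5278 / 1.667) ≈ 2.49 m/s.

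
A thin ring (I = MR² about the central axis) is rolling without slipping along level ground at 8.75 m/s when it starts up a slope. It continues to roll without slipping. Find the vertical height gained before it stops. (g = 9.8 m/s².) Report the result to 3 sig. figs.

h ≈ 7.81 m

The moment of inertia is MR², giving k ≡ I/(MR²) = 1.
Since it rolls without slipping, ω = v/R and KE = ½Mv² + ½Iω² = ½(1+k)Mv² = Mv².
At the top the kinetic energy is zero, so Mv₀² = Mgh.
Thus h = (1+k)v₀²/(2g) = 2 × 8.75² / (2 × 9.8) ≈ 7.81 m.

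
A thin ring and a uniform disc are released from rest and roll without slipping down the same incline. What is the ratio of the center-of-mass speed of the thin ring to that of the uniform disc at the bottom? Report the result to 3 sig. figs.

Each satisfies Mgh = ½(1+k)Mv² with k = I/(MR²), so v ∝ 1/√(1+k).
For the thin ring k = 1; for the uniform disc k = 0.5.
v₁/v₂ = √((1+k₂)/(1+k₁)) = √(1.5/2) ≈ 0.866.

v_ratio ≈ 0.866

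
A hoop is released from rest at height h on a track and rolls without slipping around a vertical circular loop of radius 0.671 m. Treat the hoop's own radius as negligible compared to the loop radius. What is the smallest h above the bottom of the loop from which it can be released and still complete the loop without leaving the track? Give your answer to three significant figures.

With I = MR², the ratio k = I/(MR²) is 1.
At the top, contact is just lost when gravity alone supplies the centripetal force: Mg = Mv_top²/r, i.e. v_top² = gr.
With ω = v/R, the kinetic energy at speed v is ½(1+k)Mv² = Mv².
Energy conservation from release (height h) to the top (height 2r): Mgh = Mg(2r) + M·gr.
Thus h_min = 2r + (1+k)r/2 = r(2 + 2/2) = 0.671 × 3 ≈ 2.01 m.

h_min ≈ 2.01 m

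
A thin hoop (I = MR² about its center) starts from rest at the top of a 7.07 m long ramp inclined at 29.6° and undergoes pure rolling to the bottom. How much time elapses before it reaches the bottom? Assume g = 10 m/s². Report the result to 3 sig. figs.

t ≈ 2.39 s

With I = MR², the ratio k = I/(MR²) is 1.
Translational: Mg sinθ − f = Ma. Rotational about the CM: fR = Iα = kMRa, so f = kMa.
Hence a = g sinθ/(1+k) = 10×sin29.6°/2 = 2.47 m/s².
Starting from rest, L = ½at², so t = √(2L/a) = √(2×7.07/2.47) ≈ 2.39 s.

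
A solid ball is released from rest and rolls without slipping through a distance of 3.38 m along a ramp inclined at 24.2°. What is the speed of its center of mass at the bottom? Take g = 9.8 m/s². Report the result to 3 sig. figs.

v ≈ 4.40 m/s

Here I = (2/5)MR², so the shape factor k = I/(MR²) = 0.4.
Pure rolling means v = ωR; then KE = ½Mv² + ½I(v/R)² = ½(1+k)Mv² = (7/10)Mv².
The vertical drop is h = L sinθ = 3.38 × sin24.2° = 1.386 m.
Energy conservation: Mgh = (7/10)Mv², so v = √(2gh/(1+k)) = √(2 × 9.8 × 1.386 / 1.4) ≈ 4.40 m/s.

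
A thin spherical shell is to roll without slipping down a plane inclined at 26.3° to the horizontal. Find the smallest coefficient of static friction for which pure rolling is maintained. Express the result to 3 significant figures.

μ_min ≈ 0.198

For this body I = (2/3)MR², i.e. k = I/(MR²) = 2/3.
Translational: Mg sinθ − f = Ma. Rotational about the CM: fR = Iα = kMRa, so f = kMa.
These give a = g sinθ/(1+k) and the required friction f = kMg sinθ/(1+k).
With N = Mg cosθ, the no-slip condition f ≤ μN gives μ_min = f/N = k tanθ/(1+k).
μ_min = (2/3) × tan26.3° / 1.667 ≈ 0.198.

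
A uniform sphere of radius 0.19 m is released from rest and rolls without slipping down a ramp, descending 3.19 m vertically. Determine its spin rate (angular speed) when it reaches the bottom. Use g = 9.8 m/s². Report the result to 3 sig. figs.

ω ≈ 35.2 rad/s

With I = (2/5)MR², the ratio k = I/(MR²) is 0.4.
Rolling without slipping gives ω = v/R, so the total kinetic energy is ½Mv² + ½Iω² = ½(1+k)Mv² = (7/10)Mv².
Energy conservation Mgh = ½(1+k)Mv² gives v = √(2gh/(1+k)) = √(2 × 9.8 × 3.19 / 1.4) = 6.683 m/s.
Then ω = v/R = 6.683 / 0.19 ≈ 35.2 rad/s.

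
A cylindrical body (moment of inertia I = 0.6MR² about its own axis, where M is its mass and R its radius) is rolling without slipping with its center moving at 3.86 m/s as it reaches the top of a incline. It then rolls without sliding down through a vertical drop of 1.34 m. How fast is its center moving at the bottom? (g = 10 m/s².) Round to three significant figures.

v ≈ 5.63 m/s

Here I = 0.6MR², so the shape factor k = I/(MR²) = 0.6.
Pure rolling means v = ωR; then KE = ½Mv² + ½I(v/R)² = ½(1+k)Mv² = (4/5)Mv².
Energy conservation: (4/5)Mv₀² + Mgh = (4/5)Mv², so v² = v₀² + 2gh/(1+k).
v = √(3.86² + 2×10×1.34/1.6) = √31.65 ≈ 5.63 m/s.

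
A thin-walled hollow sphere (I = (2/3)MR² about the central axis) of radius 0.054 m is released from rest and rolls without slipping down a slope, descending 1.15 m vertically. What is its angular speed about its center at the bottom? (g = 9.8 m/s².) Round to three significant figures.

Here I = (2/3)MR², so the shape factor k = I/(MR²) = 2/3.
Pure rolling means v = ωR; then KE = ½Mv² + ½I(v/R)² = ½(1+k)Mv² = (5/6)Mv².
Energy conservation Mgh = ½(1+k)Mv² gives v = √(2gh/(1+k)) = √(2 × 9.8 × 1.15 / 1.667) = 3.677 m/s.
The angular speed follows from ω = v/R = 3.677/0.054 ≈ 68.1 rad/s.

ω ≈ 68.1 rad/s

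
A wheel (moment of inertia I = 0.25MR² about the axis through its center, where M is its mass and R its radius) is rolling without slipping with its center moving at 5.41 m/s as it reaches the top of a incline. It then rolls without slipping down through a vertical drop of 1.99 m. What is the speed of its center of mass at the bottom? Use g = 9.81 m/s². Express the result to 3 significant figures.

v ≈ 7.78 m/s

Here I = 0.25MR², so the shape factor k = I/(MR²) = 0.25.
The rolling condition ω = v/R makes the rotational term ½I(v/R)² = ½kMv², so KE_total = ½(1+k)Mv² = (5/8)Mv².
Energy conservation: (5/8)Mv₀² + Mgh = (5/8)Mv², so v² = v₀² + 2gh/(1+k).
v = √(5.41² + 2×9.81×1.99/1.25) = √60.5 ≈ 7.78 m/s.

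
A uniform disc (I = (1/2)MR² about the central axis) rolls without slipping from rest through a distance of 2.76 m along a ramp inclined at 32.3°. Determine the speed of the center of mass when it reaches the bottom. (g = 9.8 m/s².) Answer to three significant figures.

v ≈ 4.39 m/s

For this body I = (1/2)MR², i.e. k = I/(MR²) = 0.5.
Pure rolling means v = ωR; then KE = ½Mv² + ½I(v/R)² = ½(1+k)Mv² = (3/4)Mv².
The vertical drop is h = L sinθ = 2.76 × sin32.3° = 1.475 m.
Energy conservation: Mgh = (3/4)Mv², so v = √(2gh/(1+k)) = √(2 × 9.8 × 1.475 / 1.5) ≈ 4.39 m/s.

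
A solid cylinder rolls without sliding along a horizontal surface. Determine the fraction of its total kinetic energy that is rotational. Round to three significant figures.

For this body I = (1/2)MR², i.e. k = I/(MR²) = 0.5.
With ω = v/R, KE_trans = ½Mv² and KE_rot = ½Iω² = ½kMv², so KE_total = ½(1+k)Mv².
The rotational fraction is therefore k/(1+k) = 0.5/1.5 ≈ 0.333.

fraction ≈ 0.333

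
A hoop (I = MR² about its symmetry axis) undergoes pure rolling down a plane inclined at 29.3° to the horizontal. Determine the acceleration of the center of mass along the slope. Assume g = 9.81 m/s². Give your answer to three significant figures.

With I = MR², the ratio k = I/(MR²) is 1.
Along the incline Mg sinθ − f = Ma, and torque about the center fR = Iα = kMR²(a/R) gives f = kMa.
Eliminating f: Mg sinθ = (1+k)Ma, so a = g sinθ/(1+k) = 9.81 × sin29.3° / 2 ≈ 2.40 m/s².

a ≈ 2.40 m/s²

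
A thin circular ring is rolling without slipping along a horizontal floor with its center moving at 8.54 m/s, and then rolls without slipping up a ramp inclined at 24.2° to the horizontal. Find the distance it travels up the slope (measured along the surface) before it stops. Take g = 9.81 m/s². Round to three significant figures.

d ≈ 18.1 m

The moment of inertia is MR², giving k ≡ I/(MR²) = 1.
Since it rolls without slipping, ω = v/R and KE = ½Mv² + ½Iω² = ½(1+k)Mv² = Mv².
Setting this equal to Mgh gives the vertical rise h = (1+k)v₀²/(2g) = 2×8.54²/(2×9.81) = 7.434 m.
Along the incline, d = h/sinθ = 7.434/sin24.2° ≈ 18.1 m.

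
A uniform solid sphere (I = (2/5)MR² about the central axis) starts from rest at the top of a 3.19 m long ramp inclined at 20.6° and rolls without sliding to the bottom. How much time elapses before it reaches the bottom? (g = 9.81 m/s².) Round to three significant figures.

t ≈ 1.61 s

For this body I = (2/5)MR², i.e. k = I/(MR²) = 0.4.
Along the incline Mg sinθ − f = Ma, and torque about the center fR = Iα = kMR²(a/R) gives f = kMa.
Hence a = g sinθ/(1+k) = 9.81×sin20.6°/1.4 = 2.465 m/s².
Starting from rest, L = ½at², so t = √(2L/a) = √(2×3.19/2.465) ≈ 1.61 s.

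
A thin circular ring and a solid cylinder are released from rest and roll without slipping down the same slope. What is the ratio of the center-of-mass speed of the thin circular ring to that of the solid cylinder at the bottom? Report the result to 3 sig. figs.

Each satisfies Mgh = ½(1+k)Mv² with k = I/(MR²), so v ∝ 1/√(1+k).
For the thin circular ring k = 1; for the solid cylinder k = 0.5.
v₁/v₂ = √((1+k₂)/(1+k₁)) = √(1.5/2) ≈ 0.866.

v_ratio ≈ 0.866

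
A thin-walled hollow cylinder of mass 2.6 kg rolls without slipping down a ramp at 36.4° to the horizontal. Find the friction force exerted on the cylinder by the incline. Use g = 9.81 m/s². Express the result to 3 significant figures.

f ≈ 7.57 N

Here I = MR², so the shape factor k = I/(MR²) = 1.
Along the incline Mg sinθ − f = Ma, and torque about the center fR = Iα = kMR²(a/R) gives f = kMa.
Combining, a = g sinθ/(1+k) and f = kMa = kMg sinθ/(1+k).
f = 1 × 2.6 × 9.81 × sin36.4° / 2 ≈ 7.57 N.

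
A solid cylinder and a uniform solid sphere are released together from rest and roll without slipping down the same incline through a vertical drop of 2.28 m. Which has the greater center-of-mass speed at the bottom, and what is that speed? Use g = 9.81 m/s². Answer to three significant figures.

the uniform solid sphere, at v ≈ 5.65 m/s

For rolling without slipping, Mgh = ½(1+k)Mv² where k = I/(MR²), so v = √(2gh/(1+k)).
Solid cylinder: k = 0.5, giving v = √(2×9.81×2.28/1.5) = 5.461 m/s.
Uniform solid sphere: k = 0.4, giving v = √(2×9.81×2.28/1.4) = 5.653 m/s.
The smaller k wins: the uniform solid sphere, at ≈ 5.65 m/s.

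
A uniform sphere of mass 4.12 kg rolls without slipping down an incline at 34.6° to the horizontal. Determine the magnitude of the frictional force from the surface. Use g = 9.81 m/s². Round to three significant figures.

f ≈ 6.56 N

The moment of inertia is (2/5)MR², giving k ≡ I/(MR²) = 0.4.
Newton's second law down the slope: Mg sinθ − f = Ma. The torque equation fR = Iα (with α = a/R) gives f = kMa.
Combining, a = g sinθ/(1+k) and f = kMa = kMg sinθ/(1+k).
f = 0.4 × 4.12 × 9.81 × sin34.6° / 1.4 ≈ 6.56 N.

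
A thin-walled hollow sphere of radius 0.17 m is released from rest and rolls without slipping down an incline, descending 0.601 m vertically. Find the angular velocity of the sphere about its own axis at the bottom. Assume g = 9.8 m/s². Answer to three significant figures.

Here I = (2/3)MR², so the shape factor k = I/(MR²) = 2/3.
The rolling condition ω = v/R makes the rotational term ½I(v/R)² = ½kMv², so KE_total = ½(1+k)Mv² = (5/6)Mv².
Energy conservation Mgh = ½(1+k)Mv² gives v = √(2gh/(1+k)) = √(2 × 9.8 × 0.601 / 1.667) = 2.659 m/s.
The angular speed follows from ω = v/R = 2.659/0.17 ≈ 15.6 rad/s.

ω ≈ 15.6 rad/s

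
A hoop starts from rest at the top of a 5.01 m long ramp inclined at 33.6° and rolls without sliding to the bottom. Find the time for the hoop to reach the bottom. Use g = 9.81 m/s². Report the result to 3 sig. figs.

t ≈ 1.92 s

The moment of inertia is MR², giving k ≡ I/(MR²) = 1.
Along the incline Mg sinθ − f = Ma, and torque about the center fR = Iα = kMR²(a/R) gives f = kMa.
Hence a = g sinθ/(1+k) = 9.81×sin33.6°/2 = 2.714 m/s².
With constant a from rest, t = √(2L/a) = √(2·5.01/2.714) ≈ 1.92 s.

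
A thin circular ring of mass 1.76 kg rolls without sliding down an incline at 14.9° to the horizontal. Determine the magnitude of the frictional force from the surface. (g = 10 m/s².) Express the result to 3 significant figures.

Here I = MR², so the shape factor k = I/(MR²) = 1.
Newton's second law down the slope: Mg sinθ − f = Ma. The torque equation fR = Iα (with α = a/R) gives f = kMa.
Combining, a = g sinθ/(1+k) and f = kMa = kMg sinθ/(1+k).
f = 1 × 1.76 × 10 × sin14.9° / 2 ≈ 2.26 N.

f ≈ 2.26 N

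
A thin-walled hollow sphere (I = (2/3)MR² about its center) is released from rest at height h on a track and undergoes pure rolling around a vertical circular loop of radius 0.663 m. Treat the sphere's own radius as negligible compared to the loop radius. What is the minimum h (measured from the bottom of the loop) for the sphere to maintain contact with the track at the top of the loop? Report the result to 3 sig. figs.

h_min ≈ 1.88 m

The moment of inertia is (2/3)MR², giving k ≡ I/(MR²) = 2/3.
At the top, contact is just lost when gravity alone supplies the centripetal force: Mg = Mv_top²/r, i.e. v_top² = gr.
With ω = v/R, the kinetic energy at speed v is ½(1+k)Mv² = (5/6)Mv².
Energy conservation from release (height h) to the top (height 2r): Mgh = Mg(2r) + (5/6)M·gr.
Thus h_min = 2r + (1+k)r/2 = r(2 + 1.667/2) = 0.663 × 2.833 ≈ 1.88 m.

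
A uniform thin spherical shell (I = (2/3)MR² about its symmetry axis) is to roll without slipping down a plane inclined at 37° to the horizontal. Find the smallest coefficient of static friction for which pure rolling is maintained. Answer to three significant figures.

For this body I = (2/3)MR², i.e. k = I/(MR²) = 2/3.
Newton's second law down the slope: Mg sinθ − f = Ma. The torque equation fR = Iα (with α = a/R) gives f = kMa.
These give a = g sinθ/(1+k) and the required friction f = kMg sinθ/(1+k).
The normal force is N = Mg cosθ, so μ_min = f/N = k tanθ/(1+k).
μ_min = (2/3) × tan37° / 1.667 ≈ 0.301.

μ_min ≈ 0.301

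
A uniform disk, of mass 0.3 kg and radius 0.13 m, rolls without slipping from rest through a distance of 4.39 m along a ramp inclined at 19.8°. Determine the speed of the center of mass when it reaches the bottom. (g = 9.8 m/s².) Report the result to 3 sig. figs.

The moment of inertia is (1/2)MR², giving k ≡ I/(MR²) = 0.5.
Since it rolls without slipping, ω = v/R and KE = ½Mv² + ½Iω² = ½(1+k)Mv² = (3/4)Mv².
The vertical drop is h = L sinθ = 4.39 × sin19.8° = 1.487 m.
Setting Mgh = (3/4)Mv² gives v = √(2gh/(1+k)) = √(2·9.8·1.487/1.5) ≈ 4.41 m/s.

v ≈ 4.41 m/s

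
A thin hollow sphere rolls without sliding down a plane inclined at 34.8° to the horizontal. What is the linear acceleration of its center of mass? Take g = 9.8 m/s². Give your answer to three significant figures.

a ≈ 3.36 m/s²

The moment of inertia is (2/3)MR², giving k ≡ I/(MR²) = 2/3.
Translational: Mg sinθ − f = Ma. Rotational about the CM: fR = Iα = kMRa, so f = kMa.
Eliminating f: Mg sinθ = (1+k)Ma, so a = g sinθ/(1+k) = 9.8 × sin34.8° / 1.667 ≈ 3.36 m/s².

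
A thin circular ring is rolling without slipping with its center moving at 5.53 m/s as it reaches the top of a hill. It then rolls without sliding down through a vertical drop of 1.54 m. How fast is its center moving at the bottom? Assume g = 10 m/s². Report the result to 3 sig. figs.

v ≈ 6.78 m/s

Here I = MR², so the shape factor k = I/(MR²) = 1.
Rolling without slipping gives ω = v/R, so the total kinetic energy is ½Mv² + ½Iω² = ½(1+k)Mv² = Mv².
Conserving energy between top and bottom: Mv² = Mv₀² + Mgh, hence v² = v₀² + 2gh/(1+k).
v = √(5.53² + 2×10×1.54/2) = √45.98 ≈ 6.78 m/s.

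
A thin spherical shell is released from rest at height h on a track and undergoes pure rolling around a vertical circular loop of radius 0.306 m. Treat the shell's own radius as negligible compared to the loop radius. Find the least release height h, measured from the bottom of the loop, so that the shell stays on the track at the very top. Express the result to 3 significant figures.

With I = (2/3)MR², the ratio k = I/(MR²) is 2/3.
At the top, contact is just lost when gravity alone supplies the centripetal force: Mg = Mv_top²/r, i.e. v_top² = gr.
With ω = v/R, the kinetic energy at speed v is ½(1+k)Mv² = (5/6)Mv².
Energy conservation from release (height h) to the top (height 2r): Mgh = Mg(2r) + (5/6)M·gr.
Thus h_min = 2r + (1+k)r/2 = r(2 + 1.667/2) = 0.306 × 2.833 ≈ 0.867 m.

h_min ≈ 0.867 m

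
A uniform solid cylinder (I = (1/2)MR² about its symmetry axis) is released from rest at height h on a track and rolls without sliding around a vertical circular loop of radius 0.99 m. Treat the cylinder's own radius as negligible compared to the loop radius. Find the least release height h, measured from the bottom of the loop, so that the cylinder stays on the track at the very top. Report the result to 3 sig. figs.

The moment of inertia is (1/2)MR², giving k ≡ I/(MR²) = 0.5.
At the top, contact is just lost when gravity alone supplies the centripetal force: Mg = Mv_top²/r, i.e. v_top² = gr.
With ω = v/R, the kinetic energy at speed v is ½(1+k)Mv² = (3/4)Mv².
Energy conservation from release (height h) to the top (height 2r): Mgh = Mg(2r) + (3/4)M·gr.
Thus h_min = 2r + (1+k)r/2 = r(2 + 1.5/2) = 0.99 × 2.75 ≈ 2.72 m.

h_min ≈ 2.72 m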